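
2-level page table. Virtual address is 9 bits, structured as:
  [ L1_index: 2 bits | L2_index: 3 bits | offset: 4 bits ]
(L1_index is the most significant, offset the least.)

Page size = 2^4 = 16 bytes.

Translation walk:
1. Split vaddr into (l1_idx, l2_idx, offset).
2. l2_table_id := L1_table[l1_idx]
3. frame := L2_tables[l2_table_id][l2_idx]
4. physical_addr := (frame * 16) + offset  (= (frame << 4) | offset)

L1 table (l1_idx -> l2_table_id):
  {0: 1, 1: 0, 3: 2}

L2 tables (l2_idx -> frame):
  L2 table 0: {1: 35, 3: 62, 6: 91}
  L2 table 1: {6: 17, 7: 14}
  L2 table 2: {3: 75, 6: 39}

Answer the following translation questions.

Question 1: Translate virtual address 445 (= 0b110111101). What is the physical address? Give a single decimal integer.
vaddr = 445 = 0b110111101
Split: l1_idx=3, l2_idx=3, offset=13
L1[3] = 2
L2[2][3] = 75
paddr = 75 * 16 + 13 = 1213

Answer: 1213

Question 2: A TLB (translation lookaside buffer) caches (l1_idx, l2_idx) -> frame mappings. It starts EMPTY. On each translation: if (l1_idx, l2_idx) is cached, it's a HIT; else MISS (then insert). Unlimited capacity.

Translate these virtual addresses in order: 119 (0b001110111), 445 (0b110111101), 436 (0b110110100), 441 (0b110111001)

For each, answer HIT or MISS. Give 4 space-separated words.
Answer: MISS MISS HIT HIT

Derivation:
vaddr=119: (0,7) not in TLB -> MISS, insert
vaddr=445: (3,3) not in TLB -> MISS, insert
vaddr=436: (3,3) in TLB -> HIT
vaddr=441: (3,3) in TLB -> HIT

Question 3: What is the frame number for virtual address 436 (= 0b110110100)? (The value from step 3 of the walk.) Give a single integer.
vaddr = 436: l1_idx=3, l2_idx=3
L1[3] = 2; L2[2][3] = 75

Answer: 75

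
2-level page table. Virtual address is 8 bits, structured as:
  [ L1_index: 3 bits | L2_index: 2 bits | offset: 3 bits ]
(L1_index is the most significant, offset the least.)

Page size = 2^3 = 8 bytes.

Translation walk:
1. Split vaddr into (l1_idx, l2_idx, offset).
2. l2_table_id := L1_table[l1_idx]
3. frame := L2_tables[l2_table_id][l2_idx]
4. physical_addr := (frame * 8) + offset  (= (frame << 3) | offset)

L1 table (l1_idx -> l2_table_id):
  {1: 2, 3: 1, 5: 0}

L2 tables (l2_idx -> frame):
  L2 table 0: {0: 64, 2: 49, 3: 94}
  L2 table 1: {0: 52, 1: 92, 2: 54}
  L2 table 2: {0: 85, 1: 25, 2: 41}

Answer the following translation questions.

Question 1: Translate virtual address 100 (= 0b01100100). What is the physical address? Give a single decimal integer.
vaddr = 100 = 0b01100100
Split: l1_idx=3, l2_idx=0, offset=4
L1[3] = 1
L2[1][0] = 52
paddr = 52 * 8 + 4 = 420

Answer: 420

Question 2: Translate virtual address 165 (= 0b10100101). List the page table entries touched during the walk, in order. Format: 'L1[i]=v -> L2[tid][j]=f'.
Answer: L1[5]=0 -> L2[0][0]=64

Derivation:
vaddr = 165 = 0b10100101
Split: l1_idx=5, l2_idx=0, offset=5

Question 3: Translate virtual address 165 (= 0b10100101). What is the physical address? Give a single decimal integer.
Answer: 517

Derivation:
vaddr = 165 = 0b10100101
Split: l1_idx=5, l2_idx=0, offset=5
L1[5] = 0
L2[0][0] = 64
paddr = 64 * 8 + 5 = 517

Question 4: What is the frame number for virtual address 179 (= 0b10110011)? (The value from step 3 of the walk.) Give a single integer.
vaddr = 179: l1_idx=5, l2_idx=2
L1[5] = 0; L2[0][2] = 49

Answer: 49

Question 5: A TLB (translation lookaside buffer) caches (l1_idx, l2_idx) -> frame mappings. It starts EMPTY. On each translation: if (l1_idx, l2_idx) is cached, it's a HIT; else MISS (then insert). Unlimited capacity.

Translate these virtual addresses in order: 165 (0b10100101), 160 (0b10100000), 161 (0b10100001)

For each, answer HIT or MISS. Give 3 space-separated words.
vaddr=165: (5,0) not in TLB -> MISS, insert
vaddr=160: (5,0) in TLB -> HIT
vaddr=161: (5,0) in TLB -> HIT

Answer: MISS HIT HIT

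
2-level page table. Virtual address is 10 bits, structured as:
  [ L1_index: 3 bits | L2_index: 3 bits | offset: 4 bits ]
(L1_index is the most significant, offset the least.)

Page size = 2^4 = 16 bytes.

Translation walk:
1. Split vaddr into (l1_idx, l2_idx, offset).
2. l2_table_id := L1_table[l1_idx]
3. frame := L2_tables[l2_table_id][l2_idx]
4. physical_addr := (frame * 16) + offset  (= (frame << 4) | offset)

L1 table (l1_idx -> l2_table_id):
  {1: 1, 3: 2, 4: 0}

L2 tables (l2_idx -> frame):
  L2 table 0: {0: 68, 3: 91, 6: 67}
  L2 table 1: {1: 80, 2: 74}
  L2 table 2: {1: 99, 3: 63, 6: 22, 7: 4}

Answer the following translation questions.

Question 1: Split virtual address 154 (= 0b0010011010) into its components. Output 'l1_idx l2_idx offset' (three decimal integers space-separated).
Answer: 1 1 10

Derivation:
vaddr = 154 = 0b0010011010
  top 3 bits -> l1_idx = 1
  next 3 bits -> l2_idx = 1
  bottom 4 bits -> offset = 10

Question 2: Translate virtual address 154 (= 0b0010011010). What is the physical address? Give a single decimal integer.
Answer: 1290

Derivation:
vaddr = 154 = 0b0010011010
Split: l1_idx=1, l2_idx=1, offset=10
L1[1] = 1
L2[1][1] = 80
paddr = 80 * 16 + 10 = 1290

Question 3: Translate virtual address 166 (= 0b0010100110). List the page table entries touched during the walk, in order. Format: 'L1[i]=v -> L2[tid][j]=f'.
Answer: L1[1]=1 -> L2[1][2]=74

Derivation:
vaddr = 166 = 0b0010100110
Split: l1_idx=1, l2_idx=2, offset=6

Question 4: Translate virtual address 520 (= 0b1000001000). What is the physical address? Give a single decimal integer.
Answer: 1096

Derivation:
vaddr = 520 = 0b1000001000
Split: l1_idx=4, l2_idx=0, offset=8
L1[4] = 0
L2[0][0] = 68
paddr = 68 * 16 + 8 = 1096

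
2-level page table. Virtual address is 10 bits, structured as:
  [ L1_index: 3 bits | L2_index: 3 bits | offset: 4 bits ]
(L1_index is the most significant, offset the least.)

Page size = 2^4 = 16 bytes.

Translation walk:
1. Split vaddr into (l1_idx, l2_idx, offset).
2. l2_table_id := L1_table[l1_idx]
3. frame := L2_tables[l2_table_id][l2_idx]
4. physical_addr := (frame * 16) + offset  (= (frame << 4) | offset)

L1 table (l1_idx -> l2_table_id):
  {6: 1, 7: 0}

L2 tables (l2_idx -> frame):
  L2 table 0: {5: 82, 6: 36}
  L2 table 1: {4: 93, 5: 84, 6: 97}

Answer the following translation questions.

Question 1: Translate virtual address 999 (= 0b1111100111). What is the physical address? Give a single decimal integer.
vaddr = 999 = 0b1111100111
Split: l1_idx=7, l2_idx=6, offset=7
L1[7] = 0
L2[0][6] = 36
paddr = 36 * 16 + 7 = 583

Answer: 583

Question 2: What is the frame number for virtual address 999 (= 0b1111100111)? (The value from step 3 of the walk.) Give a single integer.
vaddr = 999: l1_idx=7, l2_idx=6
L1[7] = 0; L2[0][6] = 36

Answer: 36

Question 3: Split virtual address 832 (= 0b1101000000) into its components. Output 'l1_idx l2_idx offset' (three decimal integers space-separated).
Answer: 6 4 0

Derivation:
vaddr = 832 = 0b1101000000
  top 3 bits -> l1_idx = 6
  next 3 bits -> l2_idx = 4
  bottom 4 bits -> offset = 0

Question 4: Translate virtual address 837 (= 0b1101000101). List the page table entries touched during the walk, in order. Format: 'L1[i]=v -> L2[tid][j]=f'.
Answer: L1[6]=1 -> L2[1][4]=93

Derivation:
vaddr = 837 = 0b1101000101
Split: l1_idx=6, l2_idx=4, offset=5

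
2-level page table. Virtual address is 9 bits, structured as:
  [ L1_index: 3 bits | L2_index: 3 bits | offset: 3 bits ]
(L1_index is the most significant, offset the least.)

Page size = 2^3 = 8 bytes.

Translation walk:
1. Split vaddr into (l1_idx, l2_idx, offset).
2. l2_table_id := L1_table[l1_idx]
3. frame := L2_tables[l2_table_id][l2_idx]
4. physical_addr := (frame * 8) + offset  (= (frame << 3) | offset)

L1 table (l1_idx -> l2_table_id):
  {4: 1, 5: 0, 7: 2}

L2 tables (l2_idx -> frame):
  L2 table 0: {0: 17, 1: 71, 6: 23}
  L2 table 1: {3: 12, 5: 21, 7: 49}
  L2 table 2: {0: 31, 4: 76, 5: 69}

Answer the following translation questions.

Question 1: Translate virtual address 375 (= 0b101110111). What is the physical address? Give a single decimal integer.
Answer: 191

Derivation:
vaddr = 375 = 0b101110111
Split: l1_idx=5, l2_idx=6, offset=7
L1[5] = 0
L2[0][6] = 23
paddr = 23 * 8 + 7 = 191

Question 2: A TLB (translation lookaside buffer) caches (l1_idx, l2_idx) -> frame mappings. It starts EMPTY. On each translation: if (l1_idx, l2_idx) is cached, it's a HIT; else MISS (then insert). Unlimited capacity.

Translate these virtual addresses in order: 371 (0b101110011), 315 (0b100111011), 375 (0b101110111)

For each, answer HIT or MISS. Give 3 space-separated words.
Answer: MISS MISS HIT

Derivation:
vaddr=371: (5,6) not in TLB -> MISS, insert
vaddr=315: (4,7) not in TLB -> MISS, insert
vaddr=375: (5,6) in TLB -> HIT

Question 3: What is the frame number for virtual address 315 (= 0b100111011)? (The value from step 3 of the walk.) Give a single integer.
vaddr = 315: l1_idx=4, l2_idx=7
L1[4] = 1; L2[1][7] = 49

Answer: 49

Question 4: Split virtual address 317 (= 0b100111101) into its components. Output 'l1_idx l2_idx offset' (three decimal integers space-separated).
Answer: 4 7 5

Derivation:
vaddr = 317 = 0b100111101
  top 3 bits -> l1_idx = 4
  next 3 bits -> l2_idx = 7
  bottom 3 bits -> offset = 5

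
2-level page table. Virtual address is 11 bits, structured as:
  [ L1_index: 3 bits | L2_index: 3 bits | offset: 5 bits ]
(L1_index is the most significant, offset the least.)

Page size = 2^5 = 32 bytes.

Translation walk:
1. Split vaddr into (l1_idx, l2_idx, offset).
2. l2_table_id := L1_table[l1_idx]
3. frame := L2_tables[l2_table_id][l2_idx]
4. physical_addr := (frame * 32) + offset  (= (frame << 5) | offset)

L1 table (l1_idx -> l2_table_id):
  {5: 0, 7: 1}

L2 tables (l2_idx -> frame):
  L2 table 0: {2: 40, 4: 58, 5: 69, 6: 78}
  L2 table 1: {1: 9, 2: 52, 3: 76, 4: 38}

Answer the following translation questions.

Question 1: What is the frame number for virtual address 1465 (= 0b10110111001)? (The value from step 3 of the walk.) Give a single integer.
vaddr = 1465: l1_idx=5, l2_idx=5
L1[5] = 0; L2[0][5] = 69

Answer: 69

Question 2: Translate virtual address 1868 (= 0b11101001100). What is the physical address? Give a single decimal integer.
vaddr = 1868 = 0b11101001100
Split: l1_idx=7, l2_idx=2, offset=12
L1[7] = 1
L2[1][2] = 52
paddr = 52 * 32 + 12 = 1676

Answer: 1676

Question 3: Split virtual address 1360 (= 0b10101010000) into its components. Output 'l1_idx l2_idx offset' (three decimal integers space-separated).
vaddr = 1360 = 0b10101010000
  top 3 bits -> l1_idx = 5
  next 3 bits -> l2_idx = 2
  bottom 5 bits -> offset = 16

Answer: 5 2 16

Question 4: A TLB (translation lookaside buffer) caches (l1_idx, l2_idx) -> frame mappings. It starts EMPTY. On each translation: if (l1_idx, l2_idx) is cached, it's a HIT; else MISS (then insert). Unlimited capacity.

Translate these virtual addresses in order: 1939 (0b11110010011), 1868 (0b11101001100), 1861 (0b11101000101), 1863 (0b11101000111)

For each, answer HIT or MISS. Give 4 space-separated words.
Answer: MISS MISS HIT HIT

Derivation:
vaddr=1939: (7,4) not in TLB -> MISS, insert
vaddr=1868: (7,2) not in TLB -> MISS, insert
vaddr=1861: (7,2) in TLB -> HIT
vaddr=1863: (7,2) in TLB -> HIT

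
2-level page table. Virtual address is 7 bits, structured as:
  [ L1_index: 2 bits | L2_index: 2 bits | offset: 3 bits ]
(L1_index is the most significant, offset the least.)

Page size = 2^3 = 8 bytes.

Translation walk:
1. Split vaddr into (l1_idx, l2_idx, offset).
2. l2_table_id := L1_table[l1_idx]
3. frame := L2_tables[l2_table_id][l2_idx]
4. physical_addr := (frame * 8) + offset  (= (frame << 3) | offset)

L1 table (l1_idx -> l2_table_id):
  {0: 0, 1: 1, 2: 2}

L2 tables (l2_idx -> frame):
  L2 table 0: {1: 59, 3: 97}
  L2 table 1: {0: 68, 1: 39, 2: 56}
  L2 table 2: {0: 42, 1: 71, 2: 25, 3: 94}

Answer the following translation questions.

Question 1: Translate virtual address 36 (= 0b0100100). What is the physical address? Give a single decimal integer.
vaddr = 36 = 0b0100100
Split: l1_idx=1, l2_idx=0, offset=4
L1[1] = 1
L2[1][0] = 68
paddr = 68 * 8 + 4 = 548

Answer: 548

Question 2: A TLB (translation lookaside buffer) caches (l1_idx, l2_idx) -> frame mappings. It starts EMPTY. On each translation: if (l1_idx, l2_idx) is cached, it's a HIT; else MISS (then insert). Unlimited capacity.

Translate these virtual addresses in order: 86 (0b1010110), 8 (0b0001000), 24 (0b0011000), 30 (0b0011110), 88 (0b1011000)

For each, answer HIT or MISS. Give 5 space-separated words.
Answer: MISS MISS MISS HIT MISS

Derivation:
vaddr=86: (2,2) not in TLB -> MISS, insert
vaddr=8: (0,1) not in TLB -> MISS, insert
vaddr=24: (0,3) not in TLB -> MISS, insert
vaddr=30: (0,3) in TLB -> HIT
vaddr=88: (2,3) not in TLB -> MISS, insert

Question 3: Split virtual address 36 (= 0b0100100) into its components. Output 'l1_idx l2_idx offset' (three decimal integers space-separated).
Answer: 1 0 4

Derivation:
vaddr = 36 = 0b0100100
  top 2 bits -> l1_idx = 1
  next 2 bits -> l2_idx = 0
  bottom 3 bits -> offset = 4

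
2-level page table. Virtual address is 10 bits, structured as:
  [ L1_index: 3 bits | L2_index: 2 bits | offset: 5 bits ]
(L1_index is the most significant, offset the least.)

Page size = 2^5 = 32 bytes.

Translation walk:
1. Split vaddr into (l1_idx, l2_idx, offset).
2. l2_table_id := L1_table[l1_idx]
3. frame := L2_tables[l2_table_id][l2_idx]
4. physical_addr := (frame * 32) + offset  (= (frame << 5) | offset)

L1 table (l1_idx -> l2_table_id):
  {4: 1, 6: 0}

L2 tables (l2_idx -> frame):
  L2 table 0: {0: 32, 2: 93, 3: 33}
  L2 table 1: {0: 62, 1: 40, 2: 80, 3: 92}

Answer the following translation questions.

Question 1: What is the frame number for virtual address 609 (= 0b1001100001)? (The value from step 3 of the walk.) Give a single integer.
Answer: 92

Derivation:
vaddr = 609: l1_idx=4, l2_idx=3
L1[4] = 1; L2[1][3] = 92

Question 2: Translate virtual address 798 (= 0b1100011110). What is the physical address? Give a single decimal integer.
vaddr = 798 = 0b1100011110
Split: l1_idx=6, l2_idx=0, offset=30
L1[6] = 0
L2[0][0] = 32
paddr = 32 * 32 + 30 = 1054

Answer: 1054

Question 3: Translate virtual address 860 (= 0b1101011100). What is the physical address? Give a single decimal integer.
Answer: 3004

Derivation:
vaddr = 860 = 0b1101011100
Split: l1_idx=6, l2_idx=2, offset=28
L1[6] = 0
L2[0][2] = 93
paddr = 93 * 32 + 28 = 3004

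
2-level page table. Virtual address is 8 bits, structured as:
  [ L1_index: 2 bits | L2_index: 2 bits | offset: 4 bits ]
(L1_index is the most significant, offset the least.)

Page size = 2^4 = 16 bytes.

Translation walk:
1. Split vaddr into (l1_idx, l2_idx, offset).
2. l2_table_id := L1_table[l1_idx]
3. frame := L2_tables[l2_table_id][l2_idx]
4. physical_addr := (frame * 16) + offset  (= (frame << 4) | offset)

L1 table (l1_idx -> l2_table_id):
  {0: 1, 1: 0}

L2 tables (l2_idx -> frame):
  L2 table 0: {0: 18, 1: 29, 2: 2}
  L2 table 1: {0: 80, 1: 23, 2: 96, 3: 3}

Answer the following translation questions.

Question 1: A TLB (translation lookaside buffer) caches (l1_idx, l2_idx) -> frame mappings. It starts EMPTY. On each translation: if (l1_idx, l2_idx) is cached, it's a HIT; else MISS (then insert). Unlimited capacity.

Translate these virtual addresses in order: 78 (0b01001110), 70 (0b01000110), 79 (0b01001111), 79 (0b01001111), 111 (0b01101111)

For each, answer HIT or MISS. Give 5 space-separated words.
Answer: MISS HIT HIT HIT MISS

Derivation:
vaddr=78: (1,0) not in TLB -> MISS, insert
vaddr=70: (1,0) in TLB -> HIT
vaddr=79: (1,0) in TLB -> HIT
vaddr=79: (1,0) in TLB -> HIT
vaddr=111: (1,2) not in TLB -> MISS, insert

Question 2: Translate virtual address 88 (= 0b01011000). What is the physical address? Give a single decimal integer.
vaddr = 88 = 0b01011000
Split: l1_idx=1, l2_idx=1, offset=8
L1[1] = 0
L2[0][1] = 29
paddr = 29 * 16 + 8 = 472

Answer: 472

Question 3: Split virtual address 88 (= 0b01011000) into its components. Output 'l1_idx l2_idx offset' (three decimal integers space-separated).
vaddr = 88 = 0b01011000
  top 2 bits -> l1_idx = 1
  next 2 bits -> l2_idx = 1
  bottom 4 bits -> offset = 8

Answer: 1 1 8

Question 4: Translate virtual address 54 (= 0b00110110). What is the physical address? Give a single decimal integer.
vaddr = 54 = 0b00110110
Split: l1_idx=0, l2_idx=3, offset=6
L1[0] = 1
L2[1][3] = 3
paddr = 3 * 16 + 6 = 54

Answer: 54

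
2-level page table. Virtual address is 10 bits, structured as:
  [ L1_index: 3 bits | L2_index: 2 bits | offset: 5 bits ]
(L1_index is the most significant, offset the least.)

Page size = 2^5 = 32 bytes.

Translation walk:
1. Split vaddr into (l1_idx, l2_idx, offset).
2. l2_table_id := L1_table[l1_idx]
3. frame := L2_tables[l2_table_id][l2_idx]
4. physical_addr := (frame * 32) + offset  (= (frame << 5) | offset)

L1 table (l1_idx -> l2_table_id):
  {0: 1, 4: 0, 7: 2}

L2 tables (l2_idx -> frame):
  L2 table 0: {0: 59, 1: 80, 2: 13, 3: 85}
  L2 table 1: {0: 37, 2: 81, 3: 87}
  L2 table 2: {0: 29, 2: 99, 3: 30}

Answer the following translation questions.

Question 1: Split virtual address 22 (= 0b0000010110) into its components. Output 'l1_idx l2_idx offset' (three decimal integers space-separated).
vaddr = 22 = 0b0000010110
  top 3 bits -> l1_idx = 0
  next 2 bits -> l2_idx = 0
  bottom 5 bits -> offset = 22

Answer: 0 0 22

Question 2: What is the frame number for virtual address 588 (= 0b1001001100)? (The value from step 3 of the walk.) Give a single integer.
vaddr = 588: l1_idx=4, l2_idx=2
L1[4] = 0; L2[0][2] = 13

Answer: 13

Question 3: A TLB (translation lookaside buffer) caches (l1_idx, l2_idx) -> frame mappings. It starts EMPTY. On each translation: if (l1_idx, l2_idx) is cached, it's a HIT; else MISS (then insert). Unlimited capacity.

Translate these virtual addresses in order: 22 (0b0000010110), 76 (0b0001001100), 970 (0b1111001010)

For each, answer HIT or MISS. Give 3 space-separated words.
vaddr=22: (0,0) not in TLB -> MISS, insert
vaddr=76: (0,2) not in TLB -> MISS, insert
vaddr=970: (7,2) not in TLB -> MISS, insert

Answer: MISS MISS MISS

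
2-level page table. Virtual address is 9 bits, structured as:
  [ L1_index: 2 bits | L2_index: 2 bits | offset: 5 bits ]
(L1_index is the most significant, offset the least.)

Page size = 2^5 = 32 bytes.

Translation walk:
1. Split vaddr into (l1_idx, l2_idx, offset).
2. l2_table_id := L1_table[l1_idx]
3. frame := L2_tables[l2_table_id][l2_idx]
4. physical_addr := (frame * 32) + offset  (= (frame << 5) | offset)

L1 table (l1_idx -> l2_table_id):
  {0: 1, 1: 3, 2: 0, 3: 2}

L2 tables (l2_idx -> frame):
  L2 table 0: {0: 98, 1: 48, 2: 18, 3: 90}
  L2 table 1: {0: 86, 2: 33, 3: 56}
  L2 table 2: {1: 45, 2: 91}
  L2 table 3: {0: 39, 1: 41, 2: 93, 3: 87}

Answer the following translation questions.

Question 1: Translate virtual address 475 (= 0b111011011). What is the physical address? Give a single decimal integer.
Answer: 2939

Derivation:
vaddr = 475 = 0b111011011
Split: l1_idx=3, l2_idx=2, offset=27
L1[3] = 2
L2[2][2] = 91
paddr = 91 * 32 + 27 = 2939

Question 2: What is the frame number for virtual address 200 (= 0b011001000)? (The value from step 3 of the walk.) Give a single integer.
Answer: 93

Derivation:
vaddr = 200: l1_idx=1, l2_idx=2
L1[1] = 3; L2[3][2] = 93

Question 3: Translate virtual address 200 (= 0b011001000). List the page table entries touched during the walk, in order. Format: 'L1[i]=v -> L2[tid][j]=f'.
Answer: L1[1]=3 -> L2[3][2]=93

Derivation:
vaddr = 200 = 0b011001000
Split: l1_idx=1, l2_idx=2, offset=8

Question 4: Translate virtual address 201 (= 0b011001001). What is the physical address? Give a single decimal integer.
vaddr = 201 = 0b011001001
Split: l1_idx=1, l2_idx=2, offset=9
L1[1] = 3
L2[3][2] = 93
paddr = 93 * 32 + 9 = 2985

Answer: 2985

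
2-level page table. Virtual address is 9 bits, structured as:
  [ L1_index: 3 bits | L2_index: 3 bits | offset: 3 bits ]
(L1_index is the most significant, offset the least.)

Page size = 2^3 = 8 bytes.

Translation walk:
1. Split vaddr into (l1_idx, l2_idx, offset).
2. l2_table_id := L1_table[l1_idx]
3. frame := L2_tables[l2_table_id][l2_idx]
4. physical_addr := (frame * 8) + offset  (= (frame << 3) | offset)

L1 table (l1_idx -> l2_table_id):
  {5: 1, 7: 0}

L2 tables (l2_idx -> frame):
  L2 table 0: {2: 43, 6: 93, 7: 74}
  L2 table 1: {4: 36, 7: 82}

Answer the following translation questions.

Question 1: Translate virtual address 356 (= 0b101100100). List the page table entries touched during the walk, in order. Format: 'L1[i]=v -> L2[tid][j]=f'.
vaddr = 356 = 0b101100100
Split: l1_idx=5, l2_idx=4, offset=4

Answer: L1[5]=1 -> L2[1][4]=36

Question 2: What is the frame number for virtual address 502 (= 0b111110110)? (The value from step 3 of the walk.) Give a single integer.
Answer: 93

Derivation:
vaddr = 502: l1_idx=7, l2_idx=6
L1[7] = 0; L2[0][6] = 93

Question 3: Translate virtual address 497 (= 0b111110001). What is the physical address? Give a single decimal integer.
vaddr = 497 = 0b111110001
Split: l1_idx=7, l2_idx=6, offset=1
L1[7] = 0
L2[0][6] = 93
paddr = 93 * 8 + 1 = 745

Answer: 745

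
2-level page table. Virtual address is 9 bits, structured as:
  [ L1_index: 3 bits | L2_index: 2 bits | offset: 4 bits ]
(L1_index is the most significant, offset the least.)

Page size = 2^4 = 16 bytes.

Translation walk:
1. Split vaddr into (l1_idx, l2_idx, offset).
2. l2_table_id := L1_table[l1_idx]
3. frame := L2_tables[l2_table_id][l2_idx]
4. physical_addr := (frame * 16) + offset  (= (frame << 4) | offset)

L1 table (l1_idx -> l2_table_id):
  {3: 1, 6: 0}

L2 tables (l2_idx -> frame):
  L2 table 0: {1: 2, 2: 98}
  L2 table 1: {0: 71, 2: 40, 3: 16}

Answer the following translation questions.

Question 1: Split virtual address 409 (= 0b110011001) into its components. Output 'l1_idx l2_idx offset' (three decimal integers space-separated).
vaddr = 409 = 0b110011001
  top 3 bits -> l1_idx = 6
  next 2 bits -> l2_idx = 1
  bottom 4 bits -> offset = 9

Answer: 6 1 9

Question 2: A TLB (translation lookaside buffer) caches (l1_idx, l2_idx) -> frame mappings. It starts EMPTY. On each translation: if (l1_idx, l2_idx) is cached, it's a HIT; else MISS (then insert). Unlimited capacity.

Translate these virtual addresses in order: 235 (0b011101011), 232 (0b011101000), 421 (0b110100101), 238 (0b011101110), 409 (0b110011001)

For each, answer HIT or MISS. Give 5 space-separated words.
Answer: MISS HIT MISS HIT MISS

Derivation:
vaddr=235: (3,2) not in TLB -> MISS, insert
vaddr=232: (3,2) in TLB -> HIT
vaddr=421: (6,2) not in TLB -> MISS, insert
vaddr=238: (3,2) in TLB -> HIT
vaddr=409: (6,1) not in TLB -> MISS, insert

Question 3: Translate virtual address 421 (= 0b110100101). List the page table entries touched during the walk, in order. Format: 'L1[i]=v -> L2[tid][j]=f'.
vaddr = 421 = 0b110100101
Split: l1_idx=6, l2_idx=2, offset=5

Answer: L1[6]=0 -> L2[0][2]=98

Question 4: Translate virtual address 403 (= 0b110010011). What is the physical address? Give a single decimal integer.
Answer: 35

Derivation:
vaddr = 403 = 0b110010011
Split: l1_idx=6, l2_idx=1, offset=3
L1[6] = 0
L2[0][1] = 2
paddr = 2 * 16 + 3 = 35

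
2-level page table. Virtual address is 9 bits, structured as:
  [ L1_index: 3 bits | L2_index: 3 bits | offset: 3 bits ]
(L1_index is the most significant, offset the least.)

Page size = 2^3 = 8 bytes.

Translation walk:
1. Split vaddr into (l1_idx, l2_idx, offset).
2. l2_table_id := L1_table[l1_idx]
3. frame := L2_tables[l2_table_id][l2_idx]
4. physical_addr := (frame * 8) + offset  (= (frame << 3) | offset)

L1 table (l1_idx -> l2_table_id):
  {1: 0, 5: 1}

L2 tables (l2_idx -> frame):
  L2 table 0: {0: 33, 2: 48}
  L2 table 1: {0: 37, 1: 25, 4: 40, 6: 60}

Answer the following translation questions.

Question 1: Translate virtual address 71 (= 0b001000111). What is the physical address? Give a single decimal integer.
Answer: 271

Derivation:
vaddr = 71 = 0b001000111
Split: l1_idx=1, l2_idx=0, offset=7
L1[1] = 0
L2[0][0] = 33
paddr = 33 * 8 + 7 = 271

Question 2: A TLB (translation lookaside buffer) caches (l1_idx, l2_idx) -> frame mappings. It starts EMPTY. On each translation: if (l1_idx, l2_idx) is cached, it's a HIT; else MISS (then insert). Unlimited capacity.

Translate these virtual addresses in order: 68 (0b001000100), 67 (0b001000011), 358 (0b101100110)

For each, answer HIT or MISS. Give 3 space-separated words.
Answer: MISS HIT MISS

Derivation:
vaddr=68: (1,0) not in TLB -> MISS, insert
vaddr=67: (1,0) in TLB -> HIT
vaddr=358: (5,4) not in TLB -> MISS, insert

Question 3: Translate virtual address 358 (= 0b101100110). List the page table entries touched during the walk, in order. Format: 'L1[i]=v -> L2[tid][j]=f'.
vaddr = 358 = 0b101100110
Split: l1_idx=5, l2_idx=4, offset=6

Answer: L1[5]=1 -> L2[1][4]=40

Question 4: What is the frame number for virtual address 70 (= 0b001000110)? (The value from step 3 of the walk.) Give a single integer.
vaddr = 70: l1_idx=1, l2_idx=0
L1[1] = 0; L2[0][0] = 33

Answer: 33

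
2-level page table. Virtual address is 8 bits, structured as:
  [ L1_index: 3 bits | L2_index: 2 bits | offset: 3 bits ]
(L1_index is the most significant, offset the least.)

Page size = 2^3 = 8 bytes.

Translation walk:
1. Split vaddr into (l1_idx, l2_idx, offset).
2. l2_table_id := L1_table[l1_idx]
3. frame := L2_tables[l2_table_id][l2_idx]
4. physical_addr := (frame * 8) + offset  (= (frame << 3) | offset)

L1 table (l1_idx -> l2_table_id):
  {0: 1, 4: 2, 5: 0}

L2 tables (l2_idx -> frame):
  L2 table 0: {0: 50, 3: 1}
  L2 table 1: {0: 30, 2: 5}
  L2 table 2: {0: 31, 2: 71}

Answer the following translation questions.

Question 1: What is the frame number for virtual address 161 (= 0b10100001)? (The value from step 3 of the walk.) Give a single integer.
vaddr = 161: l1_idx=5, l2_idx=0
L1[5] = 0; L2[0][0] = 50

Answer: 50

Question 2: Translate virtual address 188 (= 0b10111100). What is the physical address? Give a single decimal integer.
Answer: 12

Derivation:
vaddr = 188 = 0b10111100
Split: l1_idx=5, l2_idx=3, offset=4
L1[5] = 0
L2[0][3] = 1
paddr = 1 * 8 + 4 = 12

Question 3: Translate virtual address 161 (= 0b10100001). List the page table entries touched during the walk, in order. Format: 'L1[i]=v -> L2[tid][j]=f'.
Answer: L1[5]=0 -> L2[0][0]=50

Derivation:
vaddr = 161 = 0b10100001
Split: l1_idx=5, l2_idx=0, offset=1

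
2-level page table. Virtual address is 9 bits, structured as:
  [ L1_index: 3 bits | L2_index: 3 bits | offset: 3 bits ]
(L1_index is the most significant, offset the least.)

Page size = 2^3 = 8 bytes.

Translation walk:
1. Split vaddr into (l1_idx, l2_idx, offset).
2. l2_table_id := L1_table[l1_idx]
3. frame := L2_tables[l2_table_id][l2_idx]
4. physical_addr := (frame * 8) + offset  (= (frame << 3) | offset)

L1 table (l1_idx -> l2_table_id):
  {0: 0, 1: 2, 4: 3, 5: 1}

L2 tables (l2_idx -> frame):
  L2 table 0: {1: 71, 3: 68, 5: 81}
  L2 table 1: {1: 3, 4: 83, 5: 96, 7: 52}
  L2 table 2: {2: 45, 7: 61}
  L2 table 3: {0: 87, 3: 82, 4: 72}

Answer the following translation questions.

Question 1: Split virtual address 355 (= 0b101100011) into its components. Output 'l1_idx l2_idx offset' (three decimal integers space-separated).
Answer: 5 4 3

Derivation:
vaddr = 355 = 0b101100011
  top 3 bits -> l1_idx = 5
  next 3 bits -> l2_idx = 4
  bottom 3 bits -> offset = 3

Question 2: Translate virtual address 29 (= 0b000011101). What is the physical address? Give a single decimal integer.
vaddr = 29 = 0b000011101
Split: l1_idx=0, l2_idx=3, offset=5
L1[0] = 0
L2[0][3] = 68
paddr = 68 * 8 + 5 = 549

Answer: 549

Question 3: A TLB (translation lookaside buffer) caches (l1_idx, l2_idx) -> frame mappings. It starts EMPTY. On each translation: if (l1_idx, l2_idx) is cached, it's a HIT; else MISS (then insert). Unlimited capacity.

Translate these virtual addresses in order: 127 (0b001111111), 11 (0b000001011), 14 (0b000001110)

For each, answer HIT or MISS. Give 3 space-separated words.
Answer: MISS MISS HIT

Derivation:
vaddr=127: (1,7) not in TLB -> MISS, insert
vaddr=11: (0,1) not in TLB -> MISS, insert
vaddr=14: (0,1) in TLB -> HIT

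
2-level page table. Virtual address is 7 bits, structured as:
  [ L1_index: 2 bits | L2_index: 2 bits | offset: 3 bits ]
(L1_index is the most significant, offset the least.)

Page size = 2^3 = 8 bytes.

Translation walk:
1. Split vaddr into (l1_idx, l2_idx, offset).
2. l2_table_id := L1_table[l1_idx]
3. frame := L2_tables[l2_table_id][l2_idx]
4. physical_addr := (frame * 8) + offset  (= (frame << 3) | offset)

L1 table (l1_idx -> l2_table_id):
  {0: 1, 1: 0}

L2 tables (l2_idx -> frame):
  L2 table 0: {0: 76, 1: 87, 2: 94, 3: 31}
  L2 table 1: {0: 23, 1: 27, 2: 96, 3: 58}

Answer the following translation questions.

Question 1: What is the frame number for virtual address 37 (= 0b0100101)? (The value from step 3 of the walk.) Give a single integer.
vaddr = 37: l1_idx=1, l2_idx=0
L1[1] = 0; L2[0][0] = 76

Answer: 76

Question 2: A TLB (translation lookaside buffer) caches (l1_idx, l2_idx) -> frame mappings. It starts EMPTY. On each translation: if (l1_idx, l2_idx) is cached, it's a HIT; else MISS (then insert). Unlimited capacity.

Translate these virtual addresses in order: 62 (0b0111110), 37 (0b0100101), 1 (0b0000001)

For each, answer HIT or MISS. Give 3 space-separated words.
Answer: MISS MISS MISS

Derivation:
vaddr=62: (1,3) not in TLB -> MISS, insert
vaddr=37: (1,0) not in TLB -> MISS, insert
vaddr=1: (0,0) not in TLB -> MISS, insert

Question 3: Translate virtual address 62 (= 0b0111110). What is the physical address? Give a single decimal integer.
vaddr = 62 = 0b0111110
Split: l1_idx=1, l2_idx=3, offset=6
L1[1] = 0
L2[0][3] = 31
paddr = 31 * 8 + 6 = 254

Answer: 254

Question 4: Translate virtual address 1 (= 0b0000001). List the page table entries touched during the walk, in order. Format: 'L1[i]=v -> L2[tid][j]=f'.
Answer: L1[0]=1 -> L2[1][0]=23

Derivation:
vaddr = 1 = 0b0000001
Split: l1_idx=0, l2_idx=0, offset=1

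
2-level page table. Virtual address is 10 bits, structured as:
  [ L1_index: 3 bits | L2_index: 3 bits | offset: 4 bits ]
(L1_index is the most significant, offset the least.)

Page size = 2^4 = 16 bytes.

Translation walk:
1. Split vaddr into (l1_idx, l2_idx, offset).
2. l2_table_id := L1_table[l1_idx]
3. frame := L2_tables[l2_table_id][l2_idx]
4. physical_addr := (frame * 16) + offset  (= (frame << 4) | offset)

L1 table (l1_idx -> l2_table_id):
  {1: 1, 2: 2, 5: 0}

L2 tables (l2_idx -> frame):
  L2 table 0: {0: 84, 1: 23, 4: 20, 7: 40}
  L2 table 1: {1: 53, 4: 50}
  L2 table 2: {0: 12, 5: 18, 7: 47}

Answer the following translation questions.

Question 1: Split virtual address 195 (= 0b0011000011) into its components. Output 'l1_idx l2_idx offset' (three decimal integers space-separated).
Answer: 1 4 3

Derivation:
vaddr = 195 = 0b0011000011
  top 3 bits -> l1_idx = 1
  next 3 bits -> l2_idx = 4
  bottom 4 bits -> offset = 3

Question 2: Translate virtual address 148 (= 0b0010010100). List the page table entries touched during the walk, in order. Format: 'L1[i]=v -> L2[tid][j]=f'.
Answer: L1[1]=1 -> L2[1][1]=53

Derivation:
vaddr = 148 = 0b0010010100
Split: l1_idx=1, l2_idx=1, offset=4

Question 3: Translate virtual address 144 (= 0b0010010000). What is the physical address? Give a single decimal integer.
vaddr = 144 = 0b0010010000
Split: l1_idx=1, l2_idx=1, offset=0
L1[1] = 1
L2[1][1] = 53
paddr = 53 * 16 + 0 = 848

Answer: 848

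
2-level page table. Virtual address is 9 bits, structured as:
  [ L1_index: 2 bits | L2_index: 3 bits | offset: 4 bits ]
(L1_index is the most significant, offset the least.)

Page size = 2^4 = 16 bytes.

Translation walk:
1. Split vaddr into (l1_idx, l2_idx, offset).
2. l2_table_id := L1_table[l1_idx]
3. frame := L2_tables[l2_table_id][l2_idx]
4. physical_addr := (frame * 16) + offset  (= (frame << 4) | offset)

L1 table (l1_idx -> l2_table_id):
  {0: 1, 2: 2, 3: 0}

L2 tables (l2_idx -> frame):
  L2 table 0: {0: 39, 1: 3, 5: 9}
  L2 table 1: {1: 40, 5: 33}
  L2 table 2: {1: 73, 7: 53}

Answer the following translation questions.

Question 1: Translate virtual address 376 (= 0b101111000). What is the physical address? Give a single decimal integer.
Answer: 856

Derivation:
vaddr = 376 = 0b101111000
Split: l1_idx=2, l2_idx=7, offset=8
L1[2] = 2
L2[2][7] = 53
paddr = 53 * 16 + 8 = 856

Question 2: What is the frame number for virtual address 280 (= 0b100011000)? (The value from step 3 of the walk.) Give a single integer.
vaddr = 280: l1_idx=2, l2_idx=1
L1[2] = 2; L2[2][1] = 73

Answer: 73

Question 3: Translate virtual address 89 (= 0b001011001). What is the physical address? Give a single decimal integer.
Answer: 537

Derivation:
vaddr = 89 = 0b001011001
Split: l1_idx=0, l2_idx=5, offset=9
L1[0] = 1
L2[1][5] = 33
paddr = 33 * 16 + 9 = 537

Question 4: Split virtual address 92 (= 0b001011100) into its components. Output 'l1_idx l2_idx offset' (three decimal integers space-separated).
Answer: 0 5 12

Derivation:
vaddr = 92 = 0b001011100
  top 2 bits -> l1_idx = 0
  next 3 bits -> l2_idx = 5
  bottom 4 bits -> offset = 12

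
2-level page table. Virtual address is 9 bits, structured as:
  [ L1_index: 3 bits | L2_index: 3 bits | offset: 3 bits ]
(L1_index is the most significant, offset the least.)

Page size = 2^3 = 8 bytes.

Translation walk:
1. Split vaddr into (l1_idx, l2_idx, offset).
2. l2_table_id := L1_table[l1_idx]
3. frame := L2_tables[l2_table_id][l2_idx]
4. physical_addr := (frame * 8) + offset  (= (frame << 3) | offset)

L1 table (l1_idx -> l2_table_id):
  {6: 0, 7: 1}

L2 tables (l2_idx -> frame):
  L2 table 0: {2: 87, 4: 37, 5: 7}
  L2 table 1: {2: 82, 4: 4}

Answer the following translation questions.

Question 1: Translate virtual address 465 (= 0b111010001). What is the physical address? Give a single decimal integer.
vaddr = 465 = 0b111010001
Split: l1_idx=7, l2_idx=2, offset=1
L1[7] = 1
L2[1][2] = 82
paddr = 82 * 8 + 1 = 657

Answer: 657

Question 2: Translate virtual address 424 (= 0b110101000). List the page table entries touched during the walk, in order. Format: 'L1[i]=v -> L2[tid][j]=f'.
Answer: L1[6]=0 -> L2[0][5]=7

Derivation:
vaddr = 424 = 0b110101000
Split: l1_idx=6, l2_idx=5, offset=0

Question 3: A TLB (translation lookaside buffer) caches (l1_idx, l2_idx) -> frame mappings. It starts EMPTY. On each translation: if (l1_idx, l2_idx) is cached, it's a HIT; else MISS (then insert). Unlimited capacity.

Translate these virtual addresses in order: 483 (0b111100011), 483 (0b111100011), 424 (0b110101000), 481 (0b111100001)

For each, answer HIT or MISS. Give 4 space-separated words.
vaddr=483: (7,4) not in TLB -> MISS, insert
vaddr=483: (7,4) in TLB -> HIT
vaddr=424: (6,5) not in TLB -> MISS, insert
vaddr=481: (7,4) in TLB -> HIT

Answer: MISS HIT MISS HIT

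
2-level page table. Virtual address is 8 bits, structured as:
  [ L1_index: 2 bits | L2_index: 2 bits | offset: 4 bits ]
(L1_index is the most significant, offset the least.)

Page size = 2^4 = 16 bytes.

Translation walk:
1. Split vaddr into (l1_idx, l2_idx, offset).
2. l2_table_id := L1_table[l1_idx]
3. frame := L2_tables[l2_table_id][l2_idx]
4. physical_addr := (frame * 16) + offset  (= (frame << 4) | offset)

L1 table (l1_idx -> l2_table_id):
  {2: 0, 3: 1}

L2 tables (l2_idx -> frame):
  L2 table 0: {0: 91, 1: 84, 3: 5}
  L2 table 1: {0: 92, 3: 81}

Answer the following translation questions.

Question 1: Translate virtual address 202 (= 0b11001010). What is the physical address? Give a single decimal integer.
vaddr = 202 = 0b11001010
Split: l1_idx=3, l2_idx=0, offset=10
L1[3] = 1
L2[1][0] = 92
paddr = 92 * 16 + 10 = 1482

Answer: 1482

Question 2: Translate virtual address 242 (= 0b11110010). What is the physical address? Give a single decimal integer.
Answer: 1298

Derivation:
vaddr = 242 = 0b11110010
Split: l1_idx=3, l2_idx=3, offset=2
L1[3] = 1
L2[1][3] = 81
paddr = 81 * 16 + 2 = 1298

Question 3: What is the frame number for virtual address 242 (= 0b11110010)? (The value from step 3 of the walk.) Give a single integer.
vaddr = 242: l1_idx=3, l2_idx=3
L1[3] = 1; L2[1][3] = 81

Answer: 81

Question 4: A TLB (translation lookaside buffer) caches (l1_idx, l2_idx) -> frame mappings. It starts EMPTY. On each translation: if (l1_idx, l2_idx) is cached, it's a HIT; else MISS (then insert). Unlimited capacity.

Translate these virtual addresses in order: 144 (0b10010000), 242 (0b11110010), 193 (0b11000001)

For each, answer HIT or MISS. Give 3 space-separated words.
vaddr=144: (2,1) not in TLB -> MISS, insert
vaddr=242: (3,3) not in TLB -> MISS, insert
vaddr=193: (3,0) not in TLB -> MISS, insert

Answer: MISS MISS MISS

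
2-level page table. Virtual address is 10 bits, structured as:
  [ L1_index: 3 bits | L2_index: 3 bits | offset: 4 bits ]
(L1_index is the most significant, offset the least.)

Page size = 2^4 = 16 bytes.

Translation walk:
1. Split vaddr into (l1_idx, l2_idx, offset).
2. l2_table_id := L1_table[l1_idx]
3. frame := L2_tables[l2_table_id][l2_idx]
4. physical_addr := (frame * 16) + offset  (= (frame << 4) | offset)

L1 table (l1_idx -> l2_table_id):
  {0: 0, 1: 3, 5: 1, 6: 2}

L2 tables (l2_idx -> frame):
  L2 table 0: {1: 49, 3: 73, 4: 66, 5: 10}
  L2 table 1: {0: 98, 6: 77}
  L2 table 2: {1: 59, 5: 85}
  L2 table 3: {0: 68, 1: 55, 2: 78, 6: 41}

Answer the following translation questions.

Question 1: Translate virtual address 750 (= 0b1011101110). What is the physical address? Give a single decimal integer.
vaddr = 750 = 0b1011101110
Split: l1_idx=5, l2_idx=6, offset=14
L1[5] = 1
L2[1][6] = 77
paddr = 77 * 16 + 14 = 1246

Answer: 1246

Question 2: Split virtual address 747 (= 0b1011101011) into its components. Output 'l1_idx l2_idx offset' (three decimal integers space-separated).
Answer: 5 6 11

Derivation:
vaddr = 747 = 0b1011101011
  top 3 bits -> l1_idx = 5
  next 3 bits -> l2_idx = 6
  bottom 4 bits -> offset = 11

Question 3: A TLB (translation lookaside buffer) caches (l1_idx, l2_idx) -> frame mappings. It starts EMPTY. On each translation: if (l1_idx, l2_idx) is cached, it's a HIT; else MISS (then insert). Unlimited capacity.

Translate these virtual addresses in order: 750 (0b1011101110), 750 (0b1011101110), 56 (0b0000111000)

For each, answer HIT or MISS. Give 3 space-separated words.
Answer: MISS HIT MISS

Derivation:
vaddr=750: (5,6) not in TLB -> MISS, insert
vaddr=750: (5,6) in TLB -> HIT
vaddr=56: (0,3) not in TLB -> MISS, insert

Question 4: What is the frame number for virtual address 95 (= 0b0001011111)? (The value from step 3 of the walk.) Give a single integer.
Answer: 10

Derivation:
vaddr = 95: l1_idx=0, l2_idx=5
L1[0] = 0; L2[0][5] = 10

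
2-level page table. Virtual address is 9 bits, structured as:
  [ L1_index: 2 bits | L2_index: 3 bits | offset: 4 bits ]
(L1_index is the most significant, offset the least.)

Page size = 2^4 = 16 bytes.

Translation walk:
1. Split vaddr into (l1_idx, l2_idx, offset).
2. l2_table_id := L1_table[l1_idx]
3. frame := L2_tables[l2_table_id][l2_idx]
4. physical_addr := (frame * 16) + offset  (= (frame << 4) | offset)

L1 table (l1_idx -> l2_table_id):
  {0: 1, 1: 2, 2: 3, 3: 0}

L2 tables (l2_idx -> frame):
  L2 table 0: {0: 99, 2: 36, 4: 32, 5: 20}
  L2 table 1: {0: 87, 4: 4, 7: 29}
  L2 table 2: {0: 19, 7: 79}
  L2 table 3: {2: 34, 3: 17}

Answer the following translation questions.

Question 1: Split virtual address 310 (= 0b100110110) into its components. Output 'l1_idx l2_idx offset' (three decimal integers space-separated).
Answer: 2 3 6

Derivation:
vaddr = 310 = 0b100110110
  top 2 bits -> l1_idx = 2
  next 3 bits -> l2_idx = 3
  bottom 4 bits -> offset = 6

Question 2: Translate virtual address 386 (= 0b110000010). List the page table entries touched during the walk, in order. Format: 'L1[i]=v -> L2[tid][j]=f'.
Answer: L1[3]=0 -> L2[0][0]=99

Derivation:
vaddr = 386 = 0b110000010
Split: l1_idx=3, l2_idx=0, offset=2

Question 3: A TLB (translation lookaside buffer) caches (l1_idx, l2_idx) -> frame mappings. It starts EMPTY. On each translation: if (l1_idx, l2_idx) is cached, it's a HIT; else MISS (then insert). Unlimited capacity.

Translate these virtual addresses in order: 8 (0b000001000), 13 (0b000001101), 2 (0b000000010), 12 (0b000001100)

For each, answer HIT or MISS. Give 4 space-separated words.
vaddr=8: (0,0) not in TLB -> MISS, insert
vaddr=13: (0,0) in TLB -> HIT
vaddr=2: (0,0) in TLB -> HIT
vaddr=12: (0,0) in TLB -> HIT

Answer: MISS HIT HIT HIT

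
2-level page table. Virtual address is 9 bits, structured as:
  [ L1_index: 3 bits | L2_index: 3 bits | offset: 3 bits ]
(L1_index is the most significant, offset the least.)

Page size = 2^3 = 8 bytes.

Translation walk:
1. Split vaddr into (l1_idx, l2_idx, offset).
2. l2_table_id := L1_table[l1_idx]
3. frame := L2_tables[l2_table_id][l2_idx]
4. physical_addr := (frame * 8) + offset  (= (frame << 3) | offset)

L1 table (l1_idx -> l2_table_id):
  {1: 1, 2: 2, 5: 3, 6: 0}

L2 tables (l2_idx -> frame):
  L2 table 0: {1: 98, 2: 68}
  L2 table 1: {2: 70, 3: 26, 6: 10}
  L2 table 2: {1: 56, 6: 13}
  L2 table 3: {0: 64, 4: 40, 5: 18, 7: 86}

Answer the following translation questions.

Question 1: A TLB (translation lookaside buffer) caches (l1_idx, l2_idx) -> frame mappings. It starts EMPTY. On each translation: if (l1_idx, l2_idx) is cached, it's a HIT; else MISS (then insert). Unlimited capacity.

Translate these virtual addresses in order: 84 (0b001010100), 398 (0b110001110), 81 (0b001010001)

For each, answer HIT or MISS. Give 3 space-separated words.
vaddr=84: (1,2) not in TLB -> MISS, insert
vaddr=398: (6,1) not in TLB -> MISS, insert
vaddr=81: (1,2) in TLB -> HIT

Answer: MISS MISS HIT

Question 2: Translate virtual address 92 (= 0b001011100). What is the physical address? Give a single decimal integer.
vaddr = 92 = 0b001011100
Split: l1_idx=1, l2_idx=3, offset=4
L1[1] = 1
L2[1][3] = 26
paddr = 26 * 8 + 4 = 212

Answer: 212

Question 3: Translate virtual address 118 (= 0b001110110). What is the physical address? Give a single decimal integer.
vaddr = 118 = 0b001110110
Split: l1_idx=1, l2_idx=6, offset=6
L1[1] = 1
L2[1][6] = 10
paddr = 10 * 8 + 6 = 86

Answer: 86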